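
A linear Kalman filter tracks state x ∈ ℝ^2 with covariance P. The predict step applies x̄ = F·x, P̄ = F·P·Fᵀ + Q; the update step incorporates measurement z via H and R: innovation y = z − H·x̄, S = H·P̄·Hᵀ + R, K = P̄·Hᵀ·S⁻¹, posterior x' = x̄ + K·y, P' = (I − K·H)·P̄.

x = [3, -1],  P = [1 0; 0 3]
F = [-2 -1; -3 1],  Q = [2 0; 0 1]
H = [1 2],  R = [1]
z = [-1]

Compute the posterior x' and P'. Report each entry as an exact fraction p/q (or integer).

x̄ = F·x = [-5, -10]
P̄ = F·P·Fᵀ + Q = [9 3; 3 13]
y = z − H·x̄ = [24]
S = H·P̄·Hᵀ + R = [74]
K = P̄·Hᵀ·S⁻¹ = [15/74; 29/74]
x' = x̄ + K·y = [-5/37, -22/37]
P' = (I − K·H)·P̄ = [441/74 -213/74; -213/74 121/74]

x' = [-5/37, -22/37]
P' = [441/74 -213/74; -213/74 121/74]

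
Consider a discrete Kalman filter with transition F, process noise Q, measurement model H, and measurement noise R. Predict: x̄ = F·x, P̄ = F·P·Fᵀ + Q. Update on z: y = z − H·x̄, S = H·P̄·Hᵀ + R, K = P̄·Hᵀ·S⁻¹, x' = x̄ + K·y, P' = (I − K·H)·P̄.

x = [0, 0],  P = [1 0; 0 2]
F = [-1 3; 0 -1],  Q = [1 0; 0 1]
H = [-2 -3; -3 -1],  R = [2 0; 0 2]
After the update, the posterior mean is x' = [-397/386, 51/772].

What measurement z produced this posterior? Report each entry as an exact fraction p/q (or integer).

z = [2, 3]

x̄ = F·x = [0, 0]
P̄ = F·P·Fᵀ + Q = [20 -6; -6 3]
S = H·P̄·Hᵀ + R = [37 63; 63 149]
K = P̄·Hᵀ·S⁻¹ = [31/386 -153/386; -249/772 183/772]
x' − x̄ = [-397/386, 51/772] = K·y
y = (KᵀK)⁻¹·Kᵀ·(x' − x̄) = [2, 3]
z = y + H·x̄ = [2, 3] + [0, 0] = [2, 3]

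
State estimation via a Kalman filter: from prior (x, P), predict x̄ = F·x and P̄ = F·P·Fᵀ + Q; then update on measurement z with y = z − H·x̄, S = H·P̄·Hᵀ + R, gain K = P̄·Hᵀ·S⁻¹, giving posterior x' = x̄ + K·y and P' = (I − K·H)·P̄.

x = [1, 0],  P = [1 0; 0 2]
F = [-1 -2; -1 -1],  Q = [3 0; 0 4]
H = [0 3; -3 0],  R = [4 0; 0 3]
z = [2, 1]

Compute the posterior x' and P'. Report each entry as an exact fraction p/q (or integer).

x̄ = F·x = [-1, -1]
P̄ = F·P·Fᵀ + Q = [12 5; 5 7]
y = z − H·x̄ = [5, -2]
S = H·P̄·Hᵀ + R = [67 -45; -45 111]
K = P̄·Hᵀ·S⁻¹ = [15/1804 -579/1804; 138/451 -5/451]
x' = x̄ + K·y = [-571/1804, 249/451]
P' = (I − K·H)·P̄ = [579/1804 5/451; 5/451 184/451]

x' = [-571/1804, 249/451]
P' = [579/1804 5/451; 5/451 184/451]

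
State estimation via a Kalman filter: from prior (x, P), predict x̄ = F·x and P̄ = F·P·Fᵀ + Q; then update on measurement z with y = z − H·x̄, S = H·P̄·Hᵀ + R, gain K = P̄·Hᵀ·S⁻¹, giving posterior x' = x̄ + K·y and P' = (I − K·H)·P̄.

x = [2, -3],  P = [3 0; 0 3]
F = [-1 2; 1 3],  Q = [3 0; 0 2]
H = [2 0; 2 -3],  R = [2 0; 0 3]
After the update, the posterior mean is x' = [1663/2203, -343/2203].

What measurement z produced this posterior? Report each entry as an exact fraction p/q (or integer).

z = [2, 2]

x̄ = F·x = [-8, -7]
P̄ = F·P·Fᵀ + Q = [18 15; 15 32]
S = H·P̄·Hᵀ + R = [74 -18; -18 183]
K = P̄·Hᵀ·S⁻¹ = [1071/2203 -3/2203; 717/2203 -724/2203]
x' − x̄ = [19287/2203, 15078/2203] = K·y
y = (KᵀK)⁻¹·Kᵀ·(x' − x̄) = [18, -3]
z = y + H·x̄ = [18, -3] + [-16, 5] = [2, 2]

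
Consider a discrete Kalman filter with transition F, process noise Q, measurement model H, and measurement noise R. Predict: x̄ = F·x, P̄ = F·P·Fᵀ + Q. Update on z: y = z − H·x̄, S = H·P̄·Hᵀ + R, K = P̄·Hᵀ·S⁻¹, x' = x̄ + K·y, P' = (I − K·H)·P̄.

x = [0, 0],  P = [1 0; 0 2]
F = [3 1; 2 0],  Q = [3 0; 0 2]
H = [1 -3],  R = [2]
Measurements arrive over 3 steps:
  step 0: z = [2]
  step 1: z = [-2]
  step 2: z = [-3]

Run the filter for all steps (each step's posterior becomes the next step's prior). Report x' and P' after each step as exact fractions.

step 0: x' = [-4/17, -12/17], P' = [230/17 78/17; 78/17 30/17]
step 1: x' = [66/119, 100/119], P' = [4644/119 1626/119; 1626/119 594/119]
step 2: x' = [3017059/601307, 1604058/601307], P' = [26967084/601307 9451938/601307; 9451938/601307 3437674/601307]

step 0: x̄ = F·x = [0, 0]
step 0: P̄ = F·P·Fᵀ + Q = [14 6; 6 6]
step 0: y = z − H·x̄ = [2]
step 0: S = H·P̄·Hᵀ + R = [34]
step 0: K = P̄·Hᵀ·S⁻¹ = [-2/17; -6/17]
step 0: x' = x̄ + K·y = [-4/17, -12/17]
step 0: P' = (I − K·H)·P̄ = [230/17 78/17; 78/17 30/17]
step 1: x̄ = F·x = [-24/17, -8/17]
step 1: P̄ = F·P·Fᵀ + Q = [2619/17 1536/17; 1536/17 954/17]
step 1: y = z − H·x̄ = [-2]
step 1: S = H·P̄·Hᵀ + R = [119]
step 1: K = P̄·Hᵀ·S⁻¹ = [-117/119; -78/119]
step 1: x' = x̄ + K·y = [66/119, 100/119]
step 1: P' = (I − K·H)·P̄ = [4644/119 1626/119; 1626/119 594/119]
step 2: x̄ = F·x = [298/119, 132/119]
step 2: P̄ = F·P·Fᵀ + Q = [52503/119 31116/119; 31116/119 18814/119]
step 2: y = z − H·x̄ = [-37/17]
step 2: S = H·P̄·Hᵀ + R = [5053/17]
step 2: K = P̄·Hᵀ·S⁻¹ = [-5835/5053; -3618/5053]
step 2: x' = x̄ + K·y = [3017059/601307, 1604058/601307]
step 2: P' = (I − K·H)·P̄ = [26967084/601307 9451938/601307; 9451938/601307 3437674/601307]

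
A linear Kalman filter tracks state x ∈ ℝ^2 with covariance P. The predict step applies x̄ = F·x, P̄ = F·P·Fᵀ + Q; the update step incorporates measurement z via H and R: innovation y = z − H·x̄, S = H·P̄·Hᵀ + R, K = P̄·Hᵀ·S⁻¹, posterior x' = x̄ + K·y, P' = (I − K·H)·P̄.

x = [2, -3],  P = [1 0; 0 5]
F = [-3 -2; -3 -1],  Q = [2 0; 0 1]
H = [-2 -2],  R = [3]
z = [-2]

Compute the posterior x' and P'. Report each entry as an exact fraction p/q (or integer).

x̄ = F·x = [0, -3]
P̄ = F·P·Fᵀ + Q = [31 19; 19 15]
y = z − H·x̄ = [-8]
S = H·P̄·Hᵀ + R = [339]
K = P̄·Hᵀ·S⁻¹ = [-100/339; -68/339]
x' = x̄ + K·y = [800/339, -473/339]
P' = (I − K·H)·P̄ = [509/339 -359/339; -359/339 461/339]

x' = [800/339, -473/339]
P' = [509/339 -359/339; -359/339 461/339]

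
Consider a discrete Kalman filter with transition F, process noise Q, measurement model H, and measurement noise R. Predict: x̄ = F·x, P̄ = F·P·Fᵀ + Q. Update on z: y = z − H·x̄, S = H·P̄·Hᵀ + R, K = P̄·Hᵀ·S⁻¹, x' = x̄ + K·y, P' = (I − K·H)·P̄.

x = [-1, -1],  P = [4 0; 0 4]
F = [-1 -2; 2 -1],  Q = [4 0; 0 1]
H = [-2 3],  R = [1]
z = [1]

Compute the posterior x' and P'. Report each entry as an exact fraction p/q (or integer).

x̄ = F·x = [3, -1]
P̄ = F·P·Fᵀ + Q = [24 0; 0 21]
y = z − H·x̄ = [10]
S = H·P̄·Hᵀ + R = [286]
K = P̄·Hᵀ·S⁻¹ = [-24/143; 63/286]
x' = x̄ + K·y = [189/143, 172/143]
P' = (I − K·H)·P̄ = [2280/143 1512/143; 1512/143 2037/286]

x' = [189/143, 172/143]
P' = [2280/143 1512/143; 1512/143 2037/286]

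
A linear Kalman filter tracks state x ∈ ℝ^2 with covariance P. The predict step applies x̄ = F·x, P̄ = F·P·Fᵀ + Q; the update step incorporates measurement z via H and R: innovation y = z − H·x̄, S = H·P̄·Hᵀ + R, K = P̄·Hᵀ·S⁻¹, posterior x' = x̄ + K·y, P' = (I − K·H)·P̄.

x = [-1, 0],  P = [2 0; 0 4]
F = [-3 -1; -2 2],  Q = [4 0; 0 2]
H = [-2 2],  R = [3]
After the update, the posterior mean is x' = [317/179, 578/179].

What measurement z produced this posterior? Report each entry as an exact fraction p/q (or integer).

x̄ = F·x = [3, 2]
P̄ = F·P·Fᵀ + Q = [26 4; 4 26]
S = H·P̄·Hᵀ + R = [179]
K = P̄·Hᵀ·S⁻¹ = [-44/179; 44/179]
x' − x̄ = [-220/179, 220/179] = K·y
y = (KᵀK)⁻¹·Kᵀ·(x' − x̄) = [5]
z = y + H·x̄ = [5] + [-2] = [3]

z = [3]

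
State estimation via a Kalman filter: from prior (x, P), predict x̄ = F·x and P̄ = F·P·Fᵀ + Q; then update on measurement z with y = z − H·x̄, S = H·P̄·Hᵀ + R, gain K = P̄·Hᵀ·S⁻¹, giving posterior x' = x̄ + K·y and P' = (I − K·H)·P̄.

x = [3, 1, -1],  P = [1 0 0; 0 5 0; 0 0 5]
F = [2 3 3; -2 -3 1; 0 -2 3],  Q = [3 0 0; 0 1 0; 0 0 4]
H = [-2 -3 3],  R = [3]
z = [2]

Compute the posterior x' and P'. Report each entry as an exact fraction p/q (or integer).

x' = [701/109, -1128/109, -587/109]
P' = [8364/109 -1920/109 3609/109; -1920/109 4551/109 3309/109; 3609/109 3309/109 5757/109]

x̄ = F·x = [6, -10, -5]
P̄ = F·P·Fᵀ + Q = [97 -34 15; -34 55 45; 15 45 69]
y = z − H·x̄ = [-1]
S = H·P̄·Hᵀ + R = [109]
K = P̄·Hᵀ·S⁻¹ = [-47/109; 38/109; 42/109]
x' = x̄ + K·y = [701/109, -1128/109, -587/109]
P' = (I − K·H)·P̄ = [8364/109 -1920/109 3609/109; -1920/109 4551/109 3309/109; 3609/109 3309/109 5757/109]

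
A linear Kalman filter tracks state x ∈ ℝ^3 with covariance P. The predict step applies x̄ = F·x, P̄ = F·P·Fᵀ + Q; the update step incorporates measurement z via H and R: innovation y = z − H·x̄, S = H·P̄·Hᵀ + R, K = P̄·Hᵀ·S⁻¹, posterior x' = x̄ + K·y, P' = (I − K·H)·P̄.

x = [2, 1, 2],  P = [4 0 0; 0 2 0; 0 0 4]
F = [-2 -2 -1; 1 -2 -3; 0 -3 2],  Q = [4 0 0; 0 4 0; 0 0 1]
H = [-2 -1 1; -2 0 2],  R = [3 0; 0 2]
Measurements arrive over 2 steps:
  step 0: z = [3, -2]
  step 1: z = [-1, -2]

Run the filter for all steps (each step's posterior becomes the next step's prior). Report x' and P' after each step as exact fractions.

step 0: x̄ = F·x = [-8, -6, 1]
step 0: P̄ = F·P·Fᵀ + Q = [32 12 4; 12 52 -12; 4 -12 35]
step 0: y = z − H·x̄ = [-20, -20]
step 0: S = H·P̄·Hᵀ + R = [274 222; 222 238]
step 0: K = P̄·Hᵀ·S⁻¹ = [-588/1991 80/1991; -1286/1991 798/1991; -2241/7964 4165/7964]
step 0: x' = x̄ + K·y = [-5768/1991, -2186/1991, -7629/1991]
step 0: P' = (I − K·H)·P̄ = [25856/1991 -24012/1991 25936/1991; -24012/1991 28668/1991 -23214/1991; 25936/1991 -23214/1991 107909/7964]
step 1: x̄ = F·x = [23537/1991, 21491/1991, -8700/1991]
step 1: P̄ = F·P·Fᵀ + Q = [287317/7964 159343/7964 -213097/3982; 159343/7964 212605/7964 35965/3982; -213097/3982 35965/3982 646480/1991]
step 1: y = z − H·x̄ = [75274/1991, 60492/1991]
step 1: S = H·P̄·Hᵀ + R = [6169973/7964 4526549/3982; 4526549/3982 3729607/1991]
step 1: K = P̄·Hᵀ·S⁻¹ = [-275549819/633332155 106633259/633332155; -66175629/126666431 38673637/126666431; -54204654/126666431 84042870/126666431]
step 1: x' = x̄ + K·y = [309121527/633332155, 40346369/126666431, -49361016/126666431]
step 1: P' = (I − K·H)·P̄ = [1814439006/633332155 -176231258/126666431 384214453/126666431; -176231258/126666431 413431782/126666431 -137557621/126666431; 384214453/126666431 -137557621/126666431 468257323/126666431]

step 0: x' = [-5768/1991, -2186/1991, -7629/1991], P' = [25856/1991 -24012/1991 25936/1991; -24012/1991 28668/1991 -23214/1991; 25936/1991 -23214/1991 107909/7964]
step 1: x' = [309121527/633332155, 40346369/126666431, -49361016/126666431], P' = [1814439006/633332155 -176231258/126666431 384214453/126666431; -176231258/126666431 413431782/126666431 -137557621/126666431; 384214453/126666431 -137557621/126666431 468257323/126666431]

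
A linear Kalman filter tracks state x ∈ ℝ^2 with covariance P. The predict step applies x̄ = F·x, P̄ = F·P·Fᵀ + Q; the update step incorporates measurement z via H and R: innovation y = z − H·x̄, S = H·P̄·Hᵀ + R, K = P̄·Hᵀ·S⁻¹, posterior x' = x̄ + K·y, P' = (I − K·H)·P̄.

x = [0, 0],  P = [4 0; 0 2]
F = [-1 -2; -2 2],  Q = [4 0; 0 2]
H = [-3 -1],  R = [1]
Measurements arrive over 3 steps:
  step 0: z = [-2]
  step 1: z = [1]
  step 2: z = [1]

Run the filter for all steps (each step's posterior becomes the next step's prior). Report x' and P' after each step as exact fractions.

step 0: x' = [32/57, 52/171], P' = [48/19 -416/57; -416/57 3770/171]
step 1: x' = [18500/27869, -2706/899], P' = [155756/27869 -14528/899; -14528/899 1382/29]
step 2: x' = [-8807680/8215703, 18478250/8215703], P' = [54691880/8215703 -158642768/8215703; -158642768/8215703 467817522/8215703]

step 0: x̄ = F·x = [0, 0]
step 0: P̄ = F·P·Fᵀ + Q = [16 0; 0 26]
step 0: y = z − H·x̄ = [-2]
step 0: S = H·P̄·Hᵀ + R = [171]
step 0: K = P̄·Hᵀ·S⁻¹ = [-16/57; -26/171]
step 0: x' = x̄ + K·y = [32/57, 52/171]
step 0: P' = (I − K·H)·P̄ = [48/19 -416/57; -416/57 3770/171]
step 1: x̄ = F·x = [-200/171, -88/171]
step 1: P̄ = F·P·Fᵀ + Q = [11204/171 -16712/171; -16712/171 27134/171]
step 1: y = z − H·x̄ = [-517/171]
step 1: S = H·P̄·Hᵀ + R = [27869/171]
step 1: K = P̄·Hᵀ·S⁻¹ = [-16900/27869; 742/899]
step 1: x' = x̄ + K·y = [18500/27869, -2706/899]
step 1: P' = (I − K·H)·P̄ = [155756/27869 -14528/899; -14528/899 1382/29]
step 2: x̄ = F·x = [149272/27869, -204772/27869]
step 2: P̄ = F·P·Fᵀ + Q = [3778168/27869 -5901632/27869; -5901632/27869 9594114/27869]
step 2: y = z − H·x̄ = [270913/27869]
step 2: S = H·P̄·Hᵀ + R = [8215703/27869]
step 2: K = P̄·Hᵀ·S⁻¹ = [-5432872/8215703; 8110782/8215703]
step 2: x' = x̄ + K·y = [-8807680/8215703, 18478250/8215703]
step 2: P' = (I − K·H)·P̄ = [54691880/8215703 -158642768/8215703; -158642768/8215703 467817522/8215703]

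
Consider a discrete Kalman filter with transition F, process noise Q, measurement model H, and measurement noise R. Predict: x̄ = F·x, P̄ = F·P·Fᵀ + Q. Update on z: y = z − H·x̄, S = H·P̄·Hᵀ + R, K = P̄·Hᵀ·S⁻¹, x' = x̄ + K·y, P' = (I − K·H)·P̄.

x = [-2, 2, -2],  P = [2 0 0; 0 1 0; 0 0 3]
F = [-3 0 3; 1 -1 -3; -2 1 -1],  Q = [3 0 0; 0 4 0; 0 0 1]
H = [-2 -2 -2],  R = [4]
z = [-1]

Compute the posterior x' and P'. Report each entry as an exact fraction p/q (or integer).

x' = [-171/44, 81/88, 81/22]
P' = [447/11 -771/22 -57/11; -771/22 1471/44 19/11; -57/11 19/11 43/11]

x̄ = F·x = [0, 2, 8]
P̄ = F·P·Fᵀ + Q = [48 -33 3; -33 34 4; 3 4 13]
y = z − H·x̄ = [19]
S = H·P̄·Hᵀ + R = [176]
K = P̄·Hᵀ·S⁻¹ = [-9/44; -5/88; -5/22]
x' = x̄ + K·y = [-171/44, 81/88, 81/22]
P' = (I − K·H)·P̄ = [447/11 -771/22 -57/11; -771/22 1471/44 19/11; -57/11 19/11 43/11]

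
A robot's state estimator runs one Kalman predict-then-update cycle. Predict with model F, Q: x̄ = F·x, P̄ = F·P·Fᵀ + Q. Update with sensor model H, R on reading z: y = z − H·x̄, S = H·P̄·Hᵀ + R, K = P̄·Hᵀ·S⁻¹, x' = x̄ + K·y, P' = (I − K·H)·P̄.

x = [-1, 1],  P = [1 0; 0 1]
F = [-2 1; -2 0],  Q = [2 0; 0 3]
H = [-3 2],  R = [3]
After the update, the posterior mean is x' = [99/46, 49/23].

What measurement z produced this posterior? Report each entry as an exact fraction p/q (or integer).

z = [-2]

x̄ = F·x = [3, 2]
P̄ = F·P·Fᵀ + Q = [7 4; 4 7]
S = H·P̄·Hᵀ + R = [46]
K = P̄·Hᵀ·S⁻¹ = [-13/46; 1/23]
x' − x̄ = [-39/46, 3/23] = K·y
y = (KᵀK)⁻¹·Kᵀ·(x' − x̄) = [3]
z = y + H·x̄ = [3] + [-5] = [-2]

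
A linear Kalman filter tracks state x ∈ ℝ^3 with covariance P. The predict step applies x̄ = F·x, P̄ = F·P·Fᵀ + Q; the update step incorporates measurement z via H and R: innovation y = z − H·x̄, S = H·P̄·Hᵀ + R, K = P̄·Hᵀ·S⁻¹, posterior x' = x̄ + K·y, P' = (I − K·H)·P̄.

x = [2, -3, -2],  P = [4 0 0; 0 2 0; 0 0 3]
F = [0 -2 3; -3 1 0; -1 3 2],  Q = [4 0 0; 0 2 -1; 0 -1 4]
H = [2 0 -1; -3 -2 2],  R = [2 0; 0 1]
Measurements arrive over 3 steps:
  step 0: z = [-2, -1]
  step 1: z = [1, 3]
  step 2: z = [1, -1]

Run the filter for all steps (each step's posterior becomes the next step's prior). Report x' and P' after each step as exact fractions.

step 0: x' = [-75389/11326, -2053/1618, -9476/809], P' = [48758/5663 5825/1618 13343/809; 5825/1618 2916/809 7083/809; 13343/809 7083/809 27070/809]
step 1: x' = [554450891/172106038, -2224373/4002466, 495226423/86053019], P' = [1571833355/172106038 9684087/4002466 1407547992/86053019; 9684087/4002466 9418705/4002466 11725306/2001233; 1407547992/86053019 11725306/2001233 2656858926/86053019]
step 2: x' = [18584331989/33481086623, -49226233415/200886519738, 4774849586/100443259869], P' = [3541289900326/435254126099 886695206147/435254126099 6290928900518/435254126099; 886695206147/435254126099 5779791728977/2611524756594 6705207293159/1305762378297; 6290928900518/435254126099 6705207293159/1305762378297 35576952942476/1305762378297]

step 0: x̄ = F·x = [0, -9, -15]
step 0: P̄ = F·P·Fᵀ + Q = [39 -4 6; -4 40 17; 6 17 38]
step 0: y = z − H·x̄ = [-17, 11]
step 0: S = H·P̄·Hᵀ + R = [172 -218; -218 408]
step 0: K = P̄·Hᵀ·S⁻¹ = [4115/11326 -247/5663; -629/809 -807/1618; -192/809 -55/809]
step 0: x' = x̄ + K·y = [-75389/11326, -2053/1618, -9476/809]
step 0: P' = (I − K·H)·P̄ = [48758/5663 5825/1618 13343/809; 5825/1618 2916/809 7083/809; 13343/809 7083/809 27070/809]
step 1: x̄ = F·x = [-26375/809, 105898/5663, -116526/5663]
step 1: P̄ = F·P·Fᵀ + Q = [173534/809 -87195/809 146135/809; -87195/809 348235/5663 -463272/5663; 146135/809 -463272/5663 1112121/5663]
step 1: y = z − H·x̄ = [258387/5663, -92038/5663]
step 1: S = H·P̄·Hᵀ + R = [1890619/5663 -837139/5663; -837139/5663 886185/5663]
step 1: K = P̄·Hᵀ·S⁻¹ = [164285363/172106038 81860421/172106038; -2041219/4002466 -988447/4002466; 79118529/86053019 82697560/86053019]
step 1: x' = x̄ + K·y = [554450891/172106038, -2224373/4002466, 495226423/86053019]
step 1: P' = (I − K·H)·P̄ = [1571833355/172106038 9684087/4002466 1407547992/86053019; 9684087/4002466 9418705/4002466 11725306/2001233; 1407547992/86053019 11725306/2001233 2656858926/86053019]
step 2: x̄ = F·x = [1581327308/86053019, -879500356/86053019, 43827334/6619463]
step 2: P̄ = F·P·Fᵀ + Q = [19015693144/86053019 -10311124546/86053019 1033911782/6619463; -10311124546/86053019 6198611070/86053019 -510752835/6619463; 1033911782/6619463 -510752835/6619463 980838660/6619463]
step 2: y = z − H·x̄ = [-2506846255/86053019, 1759417509/86053019]
step 2: S = H·P̄·Hᵀ + R = [35222368530/86053019 -17545067388/86053019; -17545067388/86053019 15119908211/86053019]
step 2: K = P̄·Hᵀ·S⁻¹ = [395825450067/435254126099 184597687764/435254126099; -1385036056277/2611524756594 -116544665994/435254126099; 1084310230316/1305762378297 375043731324/435254126099]
step 2: x' = x̄ + K·y = [18584331989/33481086623, -49226233415/200886519738, 4774849586/100443259869]
step 2: P' = (I − K·H)·P̄ = [3541289900326/435254126099 886695206147/435254126099 6290928900518/435254126099; 886695206147/435254126099 5779791728977/2611524756594 6705207293159/1305762378297; 6290928900518/435254126099 6705207293159/1305762378297 35576952942476/1305762378297]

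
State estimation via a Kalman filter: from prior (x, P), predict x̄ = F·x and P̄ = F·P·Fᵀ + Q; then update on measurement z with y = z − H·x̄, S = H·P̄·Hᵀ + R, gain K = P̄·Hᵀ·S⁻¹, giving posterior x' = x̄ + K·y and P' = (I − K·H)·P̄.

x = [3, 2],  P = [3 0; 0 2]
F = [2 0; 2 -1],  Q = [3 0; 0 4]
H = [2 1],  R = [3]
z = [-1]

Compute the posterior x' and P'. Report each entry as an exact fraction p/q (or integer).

x̄ = F·x = [6, 4]
P̄ = F·P·Fᵀ + Q = [15 12; 12 18]
y = z − H·x̄ = [-17]
S = H·P̄·Hᵀ + R = [129]
K = P̄·Hᵀ·S⁻¹ = [14/43; 14/43]
x' = x̄ + K·y = [20/43, -66/43]
P' = (I − K·H)·P̄ = [57/43 -72/43; -72/43 186/43]

x' = [20/43, -66/43]
P' = [57/43 -72/43; -72/43 186/43]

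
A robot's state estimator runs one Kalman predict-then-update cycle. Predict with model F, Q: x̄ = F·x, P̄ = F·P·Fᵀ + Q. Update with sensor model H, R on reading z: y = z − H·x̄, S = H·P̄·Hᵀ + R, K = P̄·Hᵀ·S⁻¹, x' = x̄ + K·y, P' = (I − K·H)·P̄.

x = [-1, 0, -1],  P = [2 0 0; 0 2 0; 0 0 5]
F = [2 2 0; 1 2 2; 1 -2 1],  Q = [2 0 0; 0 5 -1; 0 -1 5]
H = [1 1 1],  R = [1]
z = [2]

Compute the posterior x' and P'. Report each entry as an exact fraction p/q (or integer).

x̄ = F·x = [-2, -3, -2]
P̄ = F·P·Fᵀ + Q = [18 12 -4; 12 35 3; -4 3 20]
y = z − H·x̄ = [9]
S = H·P̄·Hᵀ + R = [96]
K = P̄·Hᵀ·S⁻¹ = [13/48; 25/48; 19/96]
x' = x̄ + K·y = [7/16, 27/16, -7/32]
P' = (I − K·H)·P̄ = [263/24 -37/24 -439/48; -37/24 215/24 -331/48; -439/48 -331/48 1559/96]

x' = [7/16, 27/16, -7/32]
P' = [263/24 -37/24 -439/48; -37/24 215/24 -331/48; -439/48 -331/48 1559/96]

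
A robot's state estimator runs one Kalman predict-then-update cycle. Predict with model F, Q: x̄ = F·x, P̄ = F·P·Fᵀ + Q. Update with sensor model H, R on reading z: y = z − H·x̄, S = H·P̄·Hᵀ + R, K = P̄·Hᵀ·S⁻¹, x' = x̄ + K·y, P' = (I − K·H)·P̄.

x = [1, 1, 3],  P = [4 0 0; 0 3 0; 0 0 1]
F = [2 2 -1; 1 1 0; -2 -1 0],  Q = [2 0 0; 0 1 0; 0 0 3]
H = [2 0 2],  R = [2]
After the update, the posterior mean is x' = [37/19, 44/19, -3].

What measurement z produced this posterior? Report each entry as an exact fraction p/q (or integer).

z = [-2]

x̄ = F·x = [1, 2, -3]
P̄ = F·P·Fᵀ + Q = [31 14 -22; 14 8 -11; -22 -11 22]
S = H·P̄·Hᵀ + R = [38]
K = P̄·Hᵀ·S⁻¹ = [9/19; 3/19; 0]
x' − x̄ = [18/19, 6/19, 0] = K·y
y = (KᵀK)⁻¹·Kᵀ·(x' − x̄) = [2]
z = y + H·x̄ = [2] + [-4] = [-2]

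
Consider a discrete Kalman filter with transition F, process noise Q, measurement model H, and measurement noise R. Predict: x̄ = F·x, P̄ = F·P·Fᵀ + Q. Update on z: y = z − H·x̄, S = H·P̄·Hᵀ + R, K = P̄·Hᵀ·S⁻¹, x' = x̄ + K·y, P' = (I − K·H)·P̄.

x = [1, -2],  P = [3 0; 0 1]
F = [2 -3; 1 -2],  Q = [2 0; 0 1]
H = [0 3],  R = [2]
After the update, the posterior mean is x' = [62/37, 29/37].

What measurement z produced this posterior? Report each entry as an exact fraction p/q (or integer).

z = [2]

x̄ = F·x = [8, 5]
P̄ = F·P·Fᵀ + Q = [23 12; 12 8]
S = H·P̄·Hᵀ + R = [74]
K = P̄·Hᵀ·S⁻¹ = [18/37; 12/37]
x' − x̄ = [-234/37, -156/37] = K·y
y = (KᵀK)⁻¹·Kᵀ·(x' − x̄) = [-13]
z = y + H·x̄ = [-13] + [15] = [2]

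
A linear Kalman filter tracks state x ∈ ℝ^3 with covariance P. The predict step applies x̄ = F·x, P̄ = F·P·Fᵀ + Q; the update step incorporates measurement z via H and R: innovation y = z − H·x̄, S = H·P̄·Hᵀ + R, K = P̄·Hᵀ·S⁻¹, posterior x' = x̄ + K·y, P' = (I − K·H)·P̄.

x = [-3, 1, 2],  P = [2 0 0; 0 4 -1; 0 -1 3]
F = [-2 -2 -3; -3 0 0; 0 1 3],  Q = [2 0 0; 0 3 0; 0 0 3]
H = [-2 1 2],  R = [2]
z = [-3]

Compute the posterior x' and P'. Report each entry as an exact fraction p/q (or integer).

x̄ = F·x = [-2, 9, 7]
P̄ = F·P·Fᵀ + Q = [41 12 -26; 12 21 0; -26 0 28]
y = z − H·x̄ = [-30]
S = H·P̄·Hᵀ + R = [459]
K = P̄·Hᵀ·S⁻¹ = [-122/459; -1/153; 4/17]
x' = x̄ + K·y = [914/153, 469/51, -1/17]
P' = (I − K·H)·P̄ = [3935/459 1714/153 46/17; 1714/153 1070/51 12/17; 46/17 12/17 44/17]

x' = [914/153, 469/51, -1/17]
P' = [3935/459 1714/153 46/17; 1714/153 1070/51 12/17; 46/17 12/17 44/17]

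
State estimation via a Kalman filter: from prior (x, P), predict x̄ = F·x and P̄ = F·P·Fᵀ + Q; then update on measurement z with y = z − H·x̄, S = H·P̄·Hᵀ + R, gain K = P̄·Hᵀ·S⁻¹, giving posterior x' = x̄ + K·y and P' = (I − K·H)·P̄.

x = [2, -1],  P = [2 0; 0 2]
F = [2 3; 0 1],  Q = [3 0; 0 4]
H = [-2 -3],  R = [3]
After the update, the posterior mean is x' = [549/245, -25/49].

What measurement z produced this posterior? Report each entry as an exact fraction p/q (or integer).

z = [-3]

x̄ = F·x = [1, -1]
P̄ = F·P·Fᵀ + Q = [29 6; 6 6]
S = H·P̄·Hᵀ + R = [245]
K = P̄·Hᵀ·S⁻¹ = [-76/245; -6/49]
x' − x̄ = [304/245, 24/49] = K·y
y = (KᵀK)⁻¹·Kᵀ·(x' − x̄) = [-4]
z = y + H·x̄ = [-4] + [1] = [-3]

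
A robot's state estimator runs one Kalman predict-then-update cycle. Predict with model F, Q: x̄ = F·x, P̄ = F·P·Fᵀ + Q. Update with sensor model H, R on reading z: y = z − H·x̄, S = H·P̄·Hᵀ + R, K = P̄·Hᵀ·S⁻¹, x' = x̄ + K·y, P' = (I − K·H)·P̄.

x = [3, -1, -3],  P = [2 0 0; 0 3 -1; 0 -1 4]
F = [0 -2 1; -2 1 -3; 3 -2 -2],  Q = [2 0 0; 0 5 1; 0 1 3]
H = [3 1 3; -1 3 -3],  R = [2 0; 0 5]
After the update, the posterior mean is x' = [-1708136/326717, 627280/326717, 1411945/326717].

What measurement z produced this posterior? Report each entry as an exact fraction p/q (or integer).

z = [-1, -2]

x̄ = F·x = [-1, 2, 17]
P̄ = F·P·Fᵀ + Q = [22 -25 2; -25 58 3; 2 3 41]
S = H·P̄·Hᵀ + R = [531 -467; -467 1026]
K = P̄·Hᵀ·S⁻¹ = [121/326717 -32744/326717; 80522/326717 97154/326717; 81260/326717 48/326717]
x' − x̄ = [-1381419/326717, -26154/326717, -4142244/326717] = K·y
y = (KᵀK)⁻¹·Kᵀ·(x' − x̄) = [-51, 42]
z = y + H·x̄ = [-51, 42] + [50, -44] = [-1, -2]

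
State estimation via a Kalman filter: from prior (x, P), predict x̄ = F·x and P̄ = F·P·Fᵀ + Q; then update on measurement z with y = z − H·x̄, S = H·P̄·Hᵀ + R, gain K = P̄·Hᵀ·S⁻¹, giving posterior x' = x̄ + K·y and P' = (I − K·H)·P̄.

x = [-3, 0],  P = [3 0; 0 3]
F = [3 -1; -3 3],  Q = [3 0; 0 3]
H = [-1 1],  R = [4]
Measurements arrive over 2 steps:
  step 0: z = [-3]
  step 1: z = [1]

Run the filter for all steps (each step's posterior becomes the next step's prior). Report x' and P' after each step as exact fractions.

step 0: x̄ = F·x = [-9, 9]
step 0: P̄ = F·P·Fᵀ + Q = [33 -36; -36 57]
step 0: y = z − H·x̄ = [-21]
step 0: S = H·P̄·Hᵀ + R = [166]
step 0: K = P̄·Hᵀ·S⁻¹ = [-69/166; 93/166]
step 0: x' = x̄ + K·y = [-45/166, -459/166]
step 0: P' = (I − K·H)·P̄ = [717/166 441/166; 441/166 813/166]
step 1: x̄ = F·x = [162/83, -621/83]
step 1: P̄ = F·P·Fᵀ + Q = [2559/83 -1800/83; -1800/83 3165/83]
step 1: y = z − H·x̄ = [866/83]
step 1: S = H·P̄·Hᵀ + R = [9656/83]
step 1: K = P̄·Hᵀ·S⁻¹ = [-4359/9656; 4965/9656]
step 1: x' = x̄ + K·y = [-13317/4828, -10221/4828]
step 1: P' = (I − K·H)·P̄ = [68781/9656 51345/9656; 51345/9656 71205/9656]

step 0: x' = [-45/166, -459/166], P' = [717/166 441/166; 441/166 813/166]
step 1: x' = [-13317/4828, -10221/4828], P' = [68781/9656 51345/9656; 51345/9656 71205/9656]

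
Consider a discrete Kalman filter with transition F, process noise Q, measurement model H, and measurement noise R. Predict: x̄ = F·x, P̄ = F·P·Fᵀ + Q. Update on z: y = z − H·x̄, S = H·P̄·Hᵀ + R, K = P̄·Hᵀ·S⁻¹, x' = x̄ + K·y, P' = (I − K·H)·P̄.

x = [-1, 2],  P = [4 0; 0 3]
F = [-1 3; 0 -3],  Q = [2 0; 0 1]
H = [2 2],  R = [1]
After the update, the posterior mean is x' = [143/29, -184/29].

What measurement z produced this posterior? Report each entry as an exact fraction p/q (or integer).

x̄ = F·x = [7, -6]
P̄ = F·P·Fᵀ + Q = [33 -27; -27 28]
S = H·P̄·Hᵀ + R = [29]
K = P̄·Hᵀ·S⁻¹ = [12/29; 2/29]
x' − x̄ = [-60/29, -10/29] = K·y
y = (KᵀK)⁻¹·Kᵀ·(x' − x̄) = [-5]
z = y + H·x̄ = [-5] + [2] = [-3]

z = [-3]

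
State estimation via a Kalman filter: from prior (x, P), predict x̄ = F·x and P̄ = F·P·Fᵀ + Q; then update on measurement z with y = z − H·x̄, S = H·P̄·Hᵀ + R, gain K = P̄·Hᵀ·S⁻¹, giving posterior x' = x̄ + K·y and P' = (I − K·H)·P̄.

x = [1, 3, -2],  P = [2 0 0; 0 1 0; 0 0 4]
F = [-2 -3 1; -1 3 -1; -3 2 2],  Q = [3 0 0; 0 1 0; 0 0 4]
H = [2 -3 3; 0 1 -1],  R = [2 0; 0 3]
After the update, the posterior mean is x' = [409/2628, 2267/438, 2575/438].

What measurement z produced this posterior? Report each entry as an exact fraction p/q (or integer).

x̄ = F·x = [-13, 10, -1]
P̄ = F·P·Fᵀ + Q = [24 -9 14; -9 16 4; 14 4 42]
S = H·P̄·Hᵀ + R = [824 -196; -196 53]
K = P̄·Hᵀ·S⁻¹ = [1693/5256 995/1314; -85/876 -29/219; 13/876 -145/219]
x' − x̄ = [34573/2628, -2113/438, 3013/438] = K·y
y = (KᵀK)⁻¹·Kᵀ·(x' − x̄) = [62, -9]
z = y + H·x̄ = [62, -9] + [-59, 11] = [3, 2]

z = [3, 2]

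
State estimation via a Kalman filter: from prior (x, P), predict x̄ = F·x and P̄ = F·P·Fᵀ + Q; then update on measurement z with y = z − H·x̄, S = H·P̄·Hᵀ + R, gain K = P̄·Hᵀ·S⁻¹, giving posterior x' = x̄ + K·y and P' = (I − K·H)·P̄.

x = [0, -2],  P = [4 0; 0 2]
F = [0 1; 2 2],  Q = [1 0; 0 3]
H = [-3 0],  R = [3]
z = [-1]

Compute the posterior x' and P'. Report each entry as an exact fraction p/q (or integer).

x' = [1/10, -6/5]
P' = [3/10 2/5; 2/5 111/5]

x̄ = F·x = [-2, -4]
P̄ = F·P·Fᵀ + Q = [3 4; 4 27]
y = z − H·x̄ = [-7]
S = H·P̄·Hᵀ + R = [30]
K = P̄·Hᵀ·S⁻¹ = [-3/10; -2/5]
x' = x̄ + K·y = [1/10, -6/5]
P' = (I − K·H)·P̄ = [3/10 2/5; 2/5 111/5]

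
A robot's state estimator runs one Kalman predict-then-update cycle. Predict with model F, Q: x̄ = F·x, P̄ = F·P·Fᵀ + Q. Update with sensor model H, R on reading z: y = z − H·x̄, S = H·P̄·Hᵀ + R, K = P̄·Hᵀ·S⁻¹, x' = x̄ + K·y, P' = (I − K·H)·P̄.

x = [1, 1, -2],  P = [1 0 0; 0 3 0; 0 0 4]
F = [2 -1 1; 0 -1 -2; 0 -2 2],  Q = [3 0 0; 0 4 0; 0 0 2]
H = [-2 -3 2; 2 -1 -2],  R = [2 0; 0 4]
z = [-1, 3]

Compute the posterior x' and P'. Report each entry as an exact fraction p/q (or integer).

x' = [-581/1301, -2027/3903, -6938/3903]
P' = [16739/1301 -410/3903 49792/3903; -410/3903 4208/11709 2180/11709; 49792/3903 2180/11709 154682/11709]

x̄ = F·x = [-1, 3, -6]
P̄ = F·P·Fᵀ + Q = [14 -5 14; -5 23 -10; 14 -10 30]
y = z − H·x̄ = [18, -4]
S = H·P̄·Hᵀ + R = [333 -15; -15 71]
K = P̄·Hᵀ·S⁻¹ = [190/3903 105/1301; -2902/11709 -919/3903; 2036/11709 -1066/3903]
x' = x̄ + K·y = [-581/1301, -2027/3903, -6938/3903]
P' = (I − K·H)·P̄ = [16739/1301 -410/3903 49792/3903; -410/3903 4208/11709 2180/11709; 49792/3903 2180/11709 154682/11709]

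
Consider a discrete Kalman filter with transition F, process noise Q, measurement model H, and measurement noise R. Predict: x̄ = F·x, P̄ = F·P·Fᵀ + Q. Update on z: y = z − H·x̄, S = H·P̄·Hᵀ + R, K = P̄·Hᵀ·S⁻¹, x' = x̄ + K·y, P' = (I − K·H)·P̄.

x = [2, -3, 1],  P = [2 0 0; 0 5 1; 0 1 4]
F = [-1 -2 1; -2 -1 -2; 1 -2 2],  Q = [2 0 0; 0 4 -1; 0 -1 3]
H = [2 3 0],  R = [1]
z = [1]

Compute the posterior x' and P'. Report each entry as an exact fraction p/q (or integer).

x' = [5, -3, 10]
P' = [7287/538 -4833/538 9785/538; -4833/538 3265/538 -6519/538; 9785/538 -6519/538 17585/538]

x̄ = F·x = [5, -3, 10]
P̄ = F·P·Fᵀ + Q = [24 9 20; 9 37 -9; 20 -9 33]
y = z − H·x̄ = [0]
S = H·P̄·Hᵀ + R = [538]
K = P̄·Hᵀ·S⁻¹ = [75/538; 129/538; 13/538]
x' = x̄ + K·y = [5, -3, 10]
P' = (I − K·H)·P̄ = [7287/538 -4833/538 9785/538; -4833/538 3265/538 -6519/538; 9785/538 -6519/538 17585/538]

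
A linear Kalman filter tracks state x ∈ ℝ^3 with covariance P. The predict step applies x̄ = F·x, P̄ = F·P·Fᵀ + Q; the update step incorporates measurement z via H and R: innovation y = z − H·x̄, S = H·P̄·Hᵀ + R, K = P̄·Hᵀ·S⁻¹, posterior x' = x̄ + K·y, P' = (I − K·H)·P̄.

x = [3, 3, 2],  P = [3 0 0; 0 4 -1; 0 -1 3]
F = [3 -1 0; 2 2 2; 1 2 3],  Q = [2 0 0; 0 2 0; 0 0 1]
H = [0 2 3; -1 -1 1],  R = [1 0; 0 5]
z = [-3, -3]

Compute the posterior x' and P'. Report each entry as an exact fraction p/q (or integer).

x' = [86578/50315, 2440/10063, -56807/50315]
P' = [299383/50315 -16534/10063 55473/50315; -16534/10063 15346/10063 -9598/10063; 55473/50315 -9598/10063 35468/50315]

x̄ = F·x = [6, 16, 15]
P̄ = F·P·Fᵀ + Q = [33 12 4; 12 34 30; 4 30 35]
y = z − H·x̄ = [-80, 4]
S = H·P̄·Hᵀ + R = [812 -29; -29 63]
K = P̄·Hᵀ·S⁻¹ = [1079/50315 -1112/1735; 1898/10063 -58/347; 10424/50315 193/1735]
x' = x̄ + K·y = [86578/50315, 2440/10063, -56807/50315]
P' = (I − K·H)·P̄ = [299383/50315 -16534/10063 55473/50315; -16534/10063 15346/10063 -9598/10063; 55473/50315 -9598/10063 35468/50315]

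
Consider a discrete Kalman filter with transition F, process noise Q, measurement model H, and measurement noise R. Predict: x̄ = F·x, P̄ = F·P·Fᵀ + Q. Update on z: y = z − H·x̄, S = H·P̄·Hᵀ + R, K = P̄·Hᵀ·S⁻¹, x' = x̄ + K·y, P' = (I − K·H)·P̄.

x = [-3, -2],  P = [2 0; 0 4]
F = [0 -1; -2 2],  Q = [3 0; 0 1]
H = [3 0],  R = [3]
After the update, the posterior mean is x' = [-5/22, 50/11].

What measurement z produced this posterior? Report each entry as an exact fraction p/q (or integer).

z = [-1]

x̄ = F·x = [2, 2]
P̄ = F·P·Fᵀ + Q = [7 -8; -8 25]
S = H·P̄·Hᵀ + R = [66]
K = P̄·Hᵀ·S⁻¹ = [7/22; -4/11]
x' − x̄ = [-49/22, 28/11] = K·y
y = (KᵀK)⁻¹·Kᵀ·(x' − x̄) = [-7]
z = y + H·x̄ = [-7] + [6] = [-1]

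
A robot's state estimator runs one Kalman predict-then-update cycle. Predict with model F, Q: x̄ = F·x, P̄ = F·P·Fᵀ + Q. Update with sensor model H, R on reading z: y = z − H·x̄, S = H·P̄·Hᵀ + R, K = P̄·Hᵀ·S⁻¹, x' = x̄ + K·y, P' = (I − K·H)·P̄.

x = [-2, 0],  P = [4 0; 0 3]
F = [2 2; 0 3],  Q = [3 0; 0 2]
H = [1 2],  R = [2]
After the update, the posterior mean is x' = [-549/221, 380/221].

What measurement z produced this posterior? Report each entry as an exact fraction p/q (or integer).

z = [1]

x̄ = F·x = [-4, 0]
P̄ = F·P·Fᵀ + Q = [31 18; 18 29]
S = H·P̄·Hᵀ + R = [221]
K = P̄·Hᵀ·S⁻¹ = [67/221; 76/221]
x' − x̄ = [335/221, 380/221] = K·y
y = (KᵀK)⁻¹·Kᵀ·(x' − x̄) = [5]
z = y + H·x̄ = [5] + [-4] = [1]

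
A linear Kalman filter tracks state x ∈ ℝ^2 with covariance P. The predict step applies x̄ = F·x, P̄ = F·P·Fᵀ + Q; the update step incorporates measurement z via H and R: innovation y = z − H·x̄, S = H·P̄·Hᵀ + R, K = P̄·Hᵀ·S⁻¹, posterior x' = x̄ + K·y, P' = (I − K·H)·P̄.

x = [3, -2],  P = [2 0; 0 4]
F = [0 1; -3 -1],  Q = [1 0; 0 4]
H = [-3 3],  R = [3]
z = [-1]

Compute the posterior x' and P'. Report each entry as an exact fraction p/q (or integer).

x̄ = F·x = [-2, -7]
P̄ = F·P·Fᵀ + Q = [5 -4; -4 26]
y = z − H·x̄ = [14]
S = H·P̄·Hᵀ + R = [354]
K = P̄·Hᵀ·S⁻¹ = [-9/118; 15/59]
x' = x̄ + K·y = [-181/59, -203/59]
P' = (I − K·H)·P̄ = [347/118 169/59; 169/59 184/59]

x' = [-181/59, -203/59]
P' = [347/118 169/59; 169/59 184/59]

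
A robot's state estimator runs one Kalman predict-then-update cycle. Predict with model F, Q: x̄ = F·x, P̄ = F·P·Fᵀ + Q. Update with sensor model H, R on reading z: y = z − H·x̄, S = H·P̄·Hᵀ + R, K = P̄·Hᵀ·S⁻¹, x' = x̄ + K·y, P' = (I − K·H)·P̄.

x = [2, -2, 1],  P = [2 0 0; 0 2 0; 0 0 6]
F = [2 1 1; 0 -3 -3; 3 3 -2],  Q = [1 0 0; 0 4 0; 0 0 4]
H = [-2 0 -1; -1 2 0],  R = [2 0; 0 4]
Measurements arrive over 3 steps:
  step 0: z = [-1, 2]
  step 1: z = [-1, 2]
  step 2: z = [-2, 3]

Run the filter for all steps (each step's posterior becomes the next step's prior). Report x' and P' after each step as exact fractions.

step 0: x̄ = F·x = [3, 3, -2]
step 0: P̄ = F·P·Fᵀ + Q = [17 -24 6; -24 76 18; 6 18 64]
step 0: y = z − H·x̄ = [3, -1]
step 0: S = H·P̄·Hᵀ + R = [158 100; 100 421]
step 0: K = P̄·Hᵀ·S⁻¹ = [-470/2569 -285/2569; -355/4037 1772/4037; -17498/28259 6170/28259]
step 0: x' = x̄ + K·y = [6582/2569, 9274/4037, -115182/28259]
step 0: P' = (I − K·H)·P̄ = [6348/2569 372/367 -11756/2569; 372/367 5590/4037 -7474/4037; -11756/2569 -7474/4037 293628/28259]
step 1: x̄ = F·x = [94540/28259, 150792/28259, 642324/28259]
step 1: P̄ = F·P·Fᵀ + Q = [133005/28259 -80334/28259 283896/28259; -80334/28259 2166134/28259 2472600/28259; 283896/28259 2472600/28259 4963370/28259]
step 1: y = z − H·x̄ = [114735/4037, -150526/28259]
step 1: S = H·P̄·Hᵀ + R = [955356/4037 -581994/4037; -581994/4037 9231913/28259]
step 1: K = P̄·Hᵀ·S⁻¹ = [-9249407/66558752 -3099477/33279376; -620525/8319844 1851413/4159922; -567487343/798705024 25474809/133117504]
step 1: x' = x̄ + K·y = [-7185209/66558752, 7035733/8319844, 403942781/266235008]
step 1: P' = (I − K·H)·P̄ = [8607333/8319844 688482/2079961 -59609257/33279376; 688482/2079961 2195654/2079961 -2133403/4159922; -59609257/33279376 -2133403/4159922 1998109511/399352512]
step 2: x̄ = F·x = [571604565/266235008, -145173747/20479616, -109338851/133117504]
step 2: P̄ = F·P·Fᵀ + Q = [1729531991/399352512 -64908971/10239808 723795439/199676256; -64908971/10239808 504819625/10239808 180219101/5119904; 723795439/199676256 180219101/5119904 7630778279/99838128]
step 2: y = z − H·x̄ = [98015353/66558752, 5144827011/266235008]
step 2: S = H·P̄·Hᵀ + R = [917298117/8319844 -1090143785/33279376; -1090143785/33279376 92204603015/399352512]
step 2: K = P̄·Hᵀ·S⁻¹ = [-22589603339/162290439397 -75801948731/811452196985; -23461718367/324580878794 360486739191/811452196985; -684226475711/973742636382 153784185032/811452196985]
step 2: x' = x̄ + K·y = [111027126268/811452196985, 2255342764689/1622904393970, 4396839450977/2434356590955]
step 2: P' = (I − K·H)·P̄ = [837245358628/811452196985 267018781852/811452196985 -1448594683866/811452196985; 267018781852/811452196985 854482869308/811452196985 -416728971869/811452196985; -1448594683866/811452196985 -416728971869/811452196985 12112700481751/2434356590955]

step 0: x' = [6582/2569, 9274/4037, -115182/28259], P' = [6348/2569 372/367 -11756/2569; 372/367 5590/4037 -7474/4037; -11756/2569 -7474/4037 293628/28259]
step 1: x' = [-7185209/66558752, 7035733/8319844, 403942781/266235008], P' = [8607333/8319844 688482/2079961 -59609257/33279376; 688482/2079961 2195654/2079961 -2133403/4159922; -59609257/33279376 -2133403/4159922 1998109511/399352512]
step 2: x' = [111027126268/811452196985, 2255342764689/1622904393970, 4396839450977/2434356590955], P' = [837245358628/811452196985 267018781852/811452196985 -1448594683866/811452196985; 267018781852/811452196985 854482869308/811452196985 -416728971869/811452196985; -1448594683866/811452196985 -416728971869/811452196985 12112700481751/2434356590955]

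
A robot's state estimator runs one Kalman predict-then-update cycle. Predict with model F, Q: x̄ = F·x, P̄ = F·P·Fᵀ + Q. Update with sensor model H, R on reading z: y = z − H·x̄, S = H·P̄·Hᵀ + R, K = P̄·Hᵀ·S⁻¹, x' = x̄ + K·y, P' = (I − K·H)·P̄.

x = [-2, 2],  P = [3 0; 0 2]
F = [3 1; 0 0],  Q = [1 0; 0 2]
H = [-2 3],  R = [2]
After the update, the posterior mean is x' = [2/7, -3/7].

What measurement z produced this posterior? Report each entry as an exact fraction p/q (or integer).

x̄ = F·x = [-4, 0]
P̄ = F·P·Fᵀ + Q = [30 0; 0 2]
S = H·P̄·Hᵀ + R = [140]
K = P̄·Hᵀ·S⁻¹ = [-3/7; 3/70]
x' − x̄ = [30/7, -3/7] = K·y
y = (KᵀK)⁻¹·Kᵀ·(x' − x̄) = [-10]
z = y + H·x̄ = [-10] + [8] = [-2]

z = [-2]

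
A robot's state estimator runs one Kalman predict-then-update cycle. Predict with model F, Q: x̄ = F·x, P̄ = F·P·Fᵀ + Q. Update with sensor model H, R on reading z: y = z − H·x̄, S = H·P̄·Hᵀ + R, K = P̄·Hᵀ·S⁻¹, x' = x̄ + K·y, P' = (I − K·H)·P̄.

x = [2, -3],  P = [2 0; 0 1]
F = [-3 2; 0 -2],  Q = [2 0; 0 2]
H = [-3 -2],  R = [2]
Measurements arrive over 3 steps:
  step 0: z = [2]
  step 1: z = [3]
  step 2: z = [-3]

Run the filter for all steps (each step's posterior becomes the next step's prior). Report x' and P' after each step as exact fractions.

step 0: x̄ = F·x = [-12, 6]
step 0: P̄ = F·P·Fᵀ + Q = [24 -4; -4 6]
step 0: y = z − H·x̄ = [-22]
step 0: S = H·P̄·Hᵀ + R = [194]
step 0: K = P̄·Hᵀ·S⁻¹ = [-32/97; 0]
step 0: x' = x̄ + K·y = [-460/97, 6]
step 0: P' = (I − K·H)·P̄ = [280/97 -4; -4 6]
step 1: x̄ = F·x = [2544/97, -12]
step 1: P̄ = F·P·Fᵀ + Q = [9698/97 -48; -48 26]
step 1: y = z − H·x̄ = [5595/97]
step 1: S = H·P̄·Hᵀ + R = [41692/97]
step 1: K = P̄·Hᵀ·S⁻¹ = [-1413/2978; 2231/10423]
step 1: x' = x̄ + K·y = [-3399/2978, 3609/10423]
step 1: P' = (I − K·H)·P̄ = [4787/1489 -6474/1489; -6474/1489 65746/10423]
step 2: x̄ = F·x = [85815/20846, -7218/10423]
step 2: P̄ = F·P·Fᵀ + Q = [1129227/10423 -534892/10423; -534892/10423 283830/10423]
step 2: y = z − H·x̄ = [166035/20846]
step 2: S = H·P̄·Hᵀ + R = [4900505/10423]
step 2: K = P̄·Hᵀ·S⁻¹ = [-2317897/4900505; 1037016/4900505]
step 2: x' = x̄ + K·y = [342366/980101, 973206/980101]
step 2: P' = (I − K·H)·P̄ = [15459662/4900505 -20871596/4900505; -20871596/4900505 30270378/4900505]

step 0: x' = [-460/97, 6], P' = [280/97 -4; -4 6]
step 1: x' = [-3399/2978, 3609/10423], P' = [4787/1489 -6474/1489; -6474/1489 65746/10423]
step 2: x' = [342366/980101, 973206/980101], P' = [15459662/4900505 -20871596/4900505; -20871596/4900505 30270378/4900505]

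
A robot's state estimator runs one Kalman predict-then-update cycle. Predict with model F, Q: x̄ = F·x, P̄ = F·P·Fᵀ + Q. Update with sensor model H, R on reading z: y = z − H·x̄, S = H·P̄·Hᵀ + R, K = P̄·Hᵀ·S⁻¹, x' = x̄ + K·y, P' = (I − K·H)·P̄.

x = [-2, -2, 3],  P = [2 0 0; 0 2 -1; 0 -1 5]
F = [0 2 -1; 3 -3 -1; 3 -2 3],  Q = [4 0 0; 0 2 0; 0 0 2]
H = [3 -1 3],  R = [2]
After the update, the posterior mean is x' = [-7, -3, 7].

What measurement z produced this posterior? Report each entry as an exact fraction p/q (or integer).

z = [3]

x̄ = F·x = [-7, -3, 7]
P̄ = F·P·Fᵀ + Q = [21 -8 -31; -8 37 22; -31 22 85]
S = H·P̄·Hᵀ + R = [351]
K = P̄·Hᵀ·S⁻¹ = [-22/351; 5/351; 140/351]
x' − x̄ = [0, 0, 0] = K·y
y = (KᵀK)⁻¹·Kᵀ·(x' − x̄) = [0]
z = y + H·x̄ = [0] + [3] = [3]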